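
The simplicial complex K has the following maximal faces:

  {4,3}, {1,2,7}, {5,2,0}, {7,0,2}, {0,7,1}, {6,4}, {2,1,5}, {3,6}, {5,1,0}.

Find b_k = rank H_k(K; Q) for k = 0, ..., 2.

b_0 = 2, b_1 = 1, b_2 = 1.

Take the total order 0 < 1 < 2 < 3 < 4 < 5 < 6 < 7 on the vertex set. Then K (dimension 2) consists of the simplices:

  0-simplices (8): [0], [1], [2], [3], [4], [5], [6], [7]
  1-simplices (12): [0,1], [0,2], [0,5], [0,7], [1,2], [1,5], [1,7], [2,5], [2,7], [3,4], [3,6], [4,6]
  2-simplices (6): [0,1,5], [0,1,7], [0,2,5], [0,2,7], [1,2,5], [1,2,7]

giving chain groups C_0 ≅ Z^8, C_1 ≅ Z^12, C_2 ≅ Z^6.

∂_1: C_1 → C_0 sends each edge [p,q] (with p < q) to q − p. For instance
  ∂[0,2] = [2] − [0].
The resulting 8×12 matrix has rank 6, and its Smith normal form has invariant factors (1,1,1,1,1,1).

Boundary ∂_2: C_2 → C_1 sends each 2-simplex [p,q,r] to [q,r] − [p,r] + [p,q]. For instance
  ∂[1,2,5] = [2,5] − [1,5] + [1,2],
  ∂[0,2,7] = [2,7] − [0,7] + [0,2].
The 12×6 boundary matrix has rank 5 and Smith normal form diag(1,1,1,1,1).

Now H_k = ker ∂_k / im ∂_{k+1}, so:

  H_0: rank C_0 − rank ∂_1 = 8 − 6 = 2, and the invariant factors of ∂_1 are all 1, so H_0 = Z^2.
  H_1: rank ker ∂_1 − rank ∂_2 = (12 − 6) − 5 = 1, and the invariant factors of ∂_2 are all 1, so H_1 = Z.
  H_2: rank ker ∂_2 − rank ∂_3 = (6 − 5) − 0 = 1, and there is no ∂_3, so H_2 = Z.

As a check, the Euler characteristic is 8 − 12 + 6 = 2, which agrees with 2 − 1 + 1 = 2.
(K is a triangulation of the disjoint union of the 2-sphere S^2 and the circle S^1.)

Hence the Betti numbers are b_0 = 2, b_1 = 1, b_2 = 1.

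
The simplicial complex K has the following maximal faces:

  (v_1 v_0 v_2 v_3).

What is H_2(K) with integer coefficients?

H_2 ≅ 0.

K has 4 vertices, 6 edges, 4 triangles, 1 3-simplex.
rank ∂_2 = 3, rank ∂_3 = 1 ⇒ b_2 = 4 − 3 − 1 = 0; all invariant factors of ∂_3 are 1 so no torsion. So H_2 ≅ 0.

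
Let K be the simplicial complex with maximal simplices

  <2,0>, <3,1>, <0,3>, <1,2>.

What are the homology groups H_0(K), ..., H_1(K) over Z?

We work with the vertex ordering 0 < 1 < 2 < 3. The simplices of K, each written with vertices in increasing order, are:

  0-simplices (4): [0], [1], [2], [3]
  1-simplices (4): [0,2], [0,3], [1,2], [1,3]

so the chain groups are C_0 ≅ Z^4, C_1 ≅ Z^4.

The boundary map ∂_1: C_1 → C_0 maps an edge to its endpoints' difference, ∂[p,q] = q − p. For instance
  ∂[0,2] = [2] − [0].
The 4×4 boundary matrix has rank 3 and Smith normal form diag(1,1,1).

From H_k ≅ ker(∂_k) / im(∂_{k+1}) we obtain:

  H_0: rank C_0 − rank ∂_1 = 4 − 3 = 1, and the invariant factors of ∂_1 are all 1, so H_0 ≅ Z.
  H_1: rank ker ∂_1 − rank ∂_2 = (4 − 3) − 0 = 1, and there is no ∂_2, so H_1 ≅ Z.

H_0 ≅ Z,  H_1 ≅ Z.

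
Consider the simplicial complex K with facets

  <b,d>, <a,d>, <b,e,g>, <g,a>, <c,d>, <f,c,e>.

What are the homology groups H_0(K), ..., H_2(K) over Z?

H_0 ≅ Z,  H_1 ≅ Z^2,  H_2 = 0.

Fix the vertex order a < b < c < d < e < f < g and write every simplex with vertices in increasing order. Then dim K = 2 and the simplices of K are:

  0-simplices (7): a, b, c, d, e, f, g
  1-simplices (10): ad, ag, bd, be, bg, cd, ce, cf, ef, eg
  2-simplices (2): beg, cef

Hence C_0 ≅ Z^7, C_1 ≅ Z^10, C_2 ≅ Z^2.

Boundary ∂_1: C_1 → C_0 is given by ∂[p,q] = [q] − [p]. For instance
  ∂bd = d − b.
The resulting 7×10 matrix has rank 6, and its Smith normal form has invariant factors (1,1,1,1,1,1).

The boundary map ∂_2: C_2 → C_1 sends each 2-simplex [p,q,r] to [q,r] − [p,r] + [p,q]. For instance
  ∂beg = eg − bg + be,
  ∂cef = ef − cf + ce.
The 10×2 boundary matrix has rank 2 and Smith normal form diag(1,1).

Reading off H_k = ker ∂_k / im ∂_{k+1}:

  H_0: rank C_0 − rank ∂_1 = 7 − 6 = 1, and the invariant factors of ∂_1 are all 1, so H_0 ≅ Z.
  H_1: rank ker ∂_1 − rank ∂_2 = (10 − 6) − 2 = 2, and the invariant factors of ∂_2 are all 1, so H_1 ≅ Z^2.
  H_2: rank ker ∂_2 − rank ∂_3 = (2 − 2) − 0 = 0, and there is no ∂_3, so H_2 ≅ 0.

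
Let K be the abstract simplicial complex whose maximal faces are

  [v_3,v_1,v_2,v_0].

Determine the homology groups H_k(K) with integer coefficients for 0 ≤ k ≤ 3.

We work with the vertex ordering v_0 < v_1 < v_2 < v_3. The simplices of K, each written with vertices in increasing order, are:

  0-simplices (4): [v_0], [v_1], [v_2], [v_3]
  1-simplices (6): [v_0,v_1], [v_0,v_2], [v_0,v_3], [v_1,v_2], [v_1,v_3], [v_2,v_3]
  2-simplices (4): [v_0,v_1,v_2], [v_0,v_1,v_3], [v_0,v_2,v_3], [v_1,v_2,v_3]
  3-simplices (1): [v_0,v_1,v_2,v_3]

giving chain groups C_0 ≅ Z^4, C_1 ≅ Z^6, C_2 ≅ Z^4, C_3 ≅ Z^1.

Boundary ∂_1: C_1 → C_0 is given by ∂[p,q] = [q] − [p].
The resulting 4×6 matrix has rank 3, and its Smith normal form has invariant factors (1,1,1).

∂_2: C_2 → C_1 acts by ∂[p,q,r] = [q,r] − [p,r] + [p,q]. For instance
  ∂[v_0,v_1,v_2] = [v_1,v_2] − [v_0,v_2] + [v_0,v_1],
  ∂[v_0,v_1,v_3] = [v_1,v_3] − [v_0,v_3] + [v_0,v_1].
The resulting 6×4 matrix has rank 3, and its Smith normal form has invariant factors (1,1,1).

The boundary map ∂_3: C_3 → C_2 sends each 3-simplex σ to the alternating sum Σ_i (−1)^i (σ with its i-th vertex removed). For instance
  ∂[v_0,v_1,v_2,v_3] = [v_1,v_2,v_3] − [v_0,v_2,v_3] + [v_0,v_1,v_3] − [v_0,v_1,v_2].
The 4×1 boundary matrix has rank 1 and Smith normal form diag(1).

Computing H_k = (kernel of ∂_k) / (image of ∂_{k+1}):

  H_0: rank C_0 − rank ∂_1 = 4 − 3 = 1, and the invariant factors of ∂_1 are all 1, so H_0 ≅ Z.
  H_1: rank ker ∂_1 − rank ∂_2 = (6 − 3) − 3 = 0, and the invariant factors of ∂_2 are all 1, so H_1 ≅ 0.
  H_2: rank ker ∂_2 − rank ∂_3 = (4 − 3) − 1 = 0, and the invariant factors of ∂_3 are all 1, so H_2 ≅ 0.
  H_3: rank ker ∂_3 − rank ∂_4 = (1 − 1) − 0 = 0, and there is no ∂_4, so H_3 ≅ 0.

As a check, the Euler characteristic is 4 − 6 + 4 − 1 = 1, which agrees with 1 − 0 + 0 − 0 = 1.

H_0 = Z,  H_1 = 0,  H_2 = 0,  H_3 = 0.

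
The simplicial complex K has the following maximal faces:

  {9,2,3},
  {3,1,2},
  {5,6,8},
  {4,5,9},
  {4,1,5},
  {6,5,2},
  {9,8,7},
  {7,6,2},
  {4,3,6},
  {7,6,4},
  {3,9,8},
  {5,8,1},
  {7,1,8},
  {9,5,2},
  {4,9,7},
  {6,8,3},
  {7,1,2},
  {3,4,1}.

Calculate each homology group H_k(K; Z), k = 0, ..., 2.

Order the vertices as 1 < 2 < 3 < 4 < 5 < 6 < 7 < 8 < 9. Listing each simplex with vertices in this order, K has dimension 2 with simplices:

  0-simplices (9): [1], [2], [3], [4], [5], [6], [7], [8], [9]
  1-simplices (27): (27 of them)
  2-simplices (18): [1,2,3], [1,2,7], [1,3,4], [1,4,5], [1,5,8], [1,7,8], [2,3,9], [2,5,6], [2,5,9], [2,6,7], [3,4,6], [3,6,8], [3,8,9], [4,5,9], [4,6,7], [4,7,9], [5,6,8], [7,8,9]

so the chain groups are C_0 ≅ Z^9, C_1 ≅ Z^27, C_2 ≅ Z^18.

∂_1: C_1 → C_0 maps an edge to its endpoints' difference, ∂[p,q] = q − p.
As a 9×27 matrix over Z this has rank 8, with invariant factors (1,1,1,1,1,1,1,1).

The boundary map ∂_2: C_2 → C_1 maps a triangle to the signed sum of its edges. For instance
  ∂[2,3,9] = [3,9] − [2,9] + [2,3],
  ∂[1,4,5] = [4,5] − [1,5] + [1,4].
As a 27×18 matrix over Z this has rank 17, with invariant factors (1,1,1,1,1,1,1,1,1,1,1,1,1,1,1,1,1).

From H_k ≅ ker(∂_k) / im(∂_{k+1}) we obtain:

  H_0: rank C_0 − rank ∂_1 = 9 − 8 = 1, and the invariant factors of ∂_1 are all 1, so H_0 = Z.
  H_1: rank ker ∂_1 − rank ∂_2 = (27 − 8) − 17 = 2, and the invariant factors of ∂_2 are all 1, so H_1 = Z^2.
  H_2: rank ker ∂_2 − rank ∂_3 = (18 − 17) − 0 = 1, and there is no ∂_3, so H_2 = Z.

(K is a triangulation of the torus T^2.)

H_0 = Z,  H_1 = Z^2,  H_2 = Z.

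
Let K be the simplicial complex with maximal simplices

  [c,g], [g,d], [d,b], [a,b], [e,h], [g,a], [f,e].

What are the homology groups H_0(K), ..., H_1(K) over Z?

Order the vertices as a < b < c < d < e < f < g < h. Listing each simplex with vertices in this order, K has dimension 1 with simplices:

  0-simplices (8): a, b, c, d, e, f, g, h
  1-simplices (7): ab, ag, bd, cg, dg, ef, eh

so the chain groups are C_0 ≅ Z^8, C_1 ≅ Z^7.

Boundary ∂_1: C_1 → C_0 maps an edge to its endpoints' difference, ∂[p,q] = q − p. For instance
  ∂bd = d − b.
This gives a 8×7 integer matrix of rank 6; reducing to Smith normal form yields diagonal entries (1,1,1,1,1,1).

From H_k ≅ ker(∂_k) / im(∂_{k+1}) we obtain:

  H_0: rank C_0 − rank ∂_1 = 8 − 6 = 2, and the invariant factors of ∂_1 are all 1, so H_0 ≅ Z^2.
  H_1: rank ker ∂_1 − rank ∂_2 = (7 − 6) − 0 = 1, and there is no ∂_2, so H_1 ≅ Z.

H_0 ≅ Z^2,  H_1 ≅ Z.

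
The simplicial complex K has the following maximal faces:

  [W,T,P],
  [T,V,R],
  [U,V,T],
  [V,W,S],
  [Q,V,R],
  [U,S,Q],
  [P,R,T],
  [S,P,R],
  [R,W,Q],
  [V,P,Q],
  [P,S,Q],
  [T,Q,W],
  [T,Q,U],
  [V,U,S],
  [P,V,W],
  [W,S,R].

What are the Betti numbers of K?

b_0 = 1, b_1 = 2, b_2 = 1.

Take the total order P < Q < R < S < T < U < V < W on the vertex set. Then K (dimension 2) consists of the simplices:

  0-simplices (8): P, Q, R, S, T, U, V, W
  1-simplices (24): PQ, PR, PS, PT, PV, PW, QR, QS, QT, QU, QV, QW, RS, RT, RV, RW, SU, SV, SW, TU, TV, TW, UV, VW
  2-simplices (16): PQS, PQV, PRS, PRT, PTW, PVW, QRV, QRW, QSU, QTU, QTW, RSW, RTV, SUV, SVW, TUV

giving chain groups C_0 ≅ Z^8, C_1 ≅ Z^24, C_2 ≅ Z^16.

∂_1: C_1 → C_0 is given by ∂[p,q] = [q] − [p]. For instance
  ∂QU = U − Q.
This gives a 8×24 integer matrix of rank 7; reducing to Smith normal form yields diagonal entries (1,1,1,1,1,1,1).

The boundary map ∂_2: C_2 → C_1 acts by ∂[p,q,r] = [q,r] − [p,r] + [p,q]. For instance
  ∂RSW = SW − RW + RS,
  ∂TUV = UV − TV + TU.
As a 24×16 matrix over Z this has rank 15, with invariant factors (1,1,1,1,1,1,1,1,1,1,1,1,1,1,1).

From H_k ≅ ker(∂_k) / im(∂_{k+1}) we obtain:

  H_0: rank C_0 − rank ∂_1 = 8 − 7 = 1, and the invariant factors of ∂_1 are all 1, so H_0 = Z.
  H_1: rank ker ∂_1 − rank ∂_2 = (24 − 7) − 15 = 2, and the invariant factors of ∂_2 are all 1, so H_1 = Z^2.
  H_2: rank ker ∂_2 − rank ∂_3 = (16 − 15) − 0 = 1, and there is no ∂_3, so H_2 = Z.

As a check, the Euler characteristic is 8 − 24 + 16 = 0, which agrees with 1 − 2 + 1 = 0.

Hence the Betti numbers are b_0 = 1, b_1 = 2, b_2 = 1.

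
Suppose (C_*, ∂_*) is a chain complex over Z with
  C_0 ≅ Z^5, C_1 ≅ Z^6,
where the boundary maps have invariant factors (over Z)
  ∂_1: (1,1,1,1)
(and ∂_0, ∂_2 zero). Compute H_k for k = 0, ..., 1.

H_0 = Z,  H_1 = Z^2.

H_0: b_0 = 5 − 0 − 4 = 1; torsion from ∂_1 factors > 1: none. So H_0 = Z.
H_1: b_1 = 6 − 4 − 0 = 2; torsion from ∂_2 factors > 1: none. So H_1 = Z^2.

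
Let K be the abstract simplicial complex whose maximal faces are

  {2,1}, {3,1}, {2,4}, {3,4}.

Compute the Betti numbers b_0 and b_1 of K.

Order the vertices as 1 < 2 < 3 < 4. Listing each simplex with vertices in this order, K has dimension 1 with simplices:

  0-simplices (4): [1], [2], [3], [4]
  1-simplices (4): [1,2], [1,3], [2,4], [3,4]

Hence C_0 ≅ Z^4, C_1 ≅ Z^4.

∂_1: C_1 → C_0 is given by ∂[p,q] = [q] − [p]. For instance
  ∂[3,4] = [4] − [3].
The 4×4 boundary matrix has rank 3 and Smith normal form diag(1,1,1).

Reading off H_k = ker ∂_k / im ∂_{k+1}:

  H_0: rank C_0 − rank ∂_1 = 4 − 3 = 1, and the invariant factors of ∂_1 are all 1, so H_0 ≅ Z.
  H_1: rank ker ∂_1 − rank ∂_2 = (4 − 3) − 0 = 1, and there is no ∂_2, so H_1 ≅ Z.

As a check, the Euler characteristic is 4 − 4 = 0, which agrees with 1 − 1 = 0.
(K is a triangulation of the circle S^1.)

Hence the Betti numbers are b_0 = 1, b_1 = 1.

b_0 = 1, b_1 = 1.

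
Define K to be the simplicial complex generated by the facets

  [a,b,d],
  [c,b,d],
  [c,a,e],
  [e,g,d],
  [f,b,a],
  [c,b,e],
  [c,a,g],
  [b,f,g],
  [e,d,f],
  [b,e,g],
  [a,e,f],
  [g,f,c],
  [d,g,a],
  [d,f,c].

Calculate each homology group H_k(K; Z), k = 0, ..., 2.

Order the vertices as a < b < c < d < e < f < g. Listing each simplex with vertices in this order, K has dimension 2 with simplices:

  0-simplices (7): a, b, c, d, e, f, g
  1-simplices (21): ab, ac, ad, ae, af, ag, bc, bd, be, bf, bg, cd, ce, cf, cg, de, df, dg, ef, eg, fg
  2-simplices (14): abd, abf, ace, acg, adg, aef, bcd, bce, beg, bfg, cdf, cfg, def, deg

so the chain groups are C_0 ≅ Z^7, C_1 ≅ Z^21, C_2 ≅ Z^14.

∂_1: C_1 → C_0 sends each edge [p,q] (with p < q) to q − p. For instance
  ∂ac = c − a.
As a 7×21 matrix over Z this has rank 6, with invariant factors (1,1,1,1,1,1).

∂_2: C_2 → C_1 acts by ∂[p,q,r] = [q,r] − [p,r] + [p,q]. For instance
  ∂deg = eg − dg + de,
  ∂def = ef − df + de.
This gives a 21×14 integer matrix of rank 13; reducing to Smith normal form yields diagonal entries (1,1,1,1,1,1,1,1,1,1,1,1,1).

Computing H_k = (kernel of ∂_k) / (image of ∂_{k+1}):

  H_0: rank C_0 − rank ∂_1 = 7 − 6 = 1, and the invariant factors of ∂_1 are all 1, so H_0 ≅ Z.
  H_1: rank ker ∂_1 − rank ∂_2 = (21 − 6) − 13 = 2, and the invariant factors of ∂_2 are all 1, so H_1 ≅ Z^2.
  H_2: rank ker ∂_2 − rank ∂_3 = (14 − 13) − 0 = 1, and there is no ∂_3, so H_2 ≅ Z.

As a check, the Euler characteristic is 7 − 21 + 14 = 0, which agrees with 1 − 2 + 1 = 0.
(K is a triangulation of the torus T^2.)

H_0 = Z,  H_1 = Z^2,  H_2 = Z.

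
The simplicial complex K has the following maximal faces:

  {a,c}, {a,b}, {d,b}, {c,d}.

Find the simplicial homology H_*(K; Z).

Order the vertices as a < b < c < d. Listing each simplex with vertices in this order, K has dimension 1 with simplices:

  0-simplices (4): a, b, c, d
  1-simplices (4): ab, ac, bd, cd

Hence C_0 ≅ Z^4, C_1 ≅ Z^4.

∂_1: C_1 → C_0 sends each edge [p,q] (with p < q) to q − p. For instance
  ∂bd = d − b.
The resulting 4×4 matrix has rank 3, and its Smith normal form has invariant factors (1,1,1).

Reading off H_k = ker ∂_k / im ∂_{k+1}:

  H_0: rank C_0 − rank ∂_1 = 4 − 3 = 1, and the invariant factors of ∂_1 are all 1, so H_0 ≅ Z.
  H_1: rank ker ∂_1 − rank ∂_2 = (4 − 3) − 0 = 1, and there is no ∂_2, so H_1 ≅ Z.

As a check, the Euler characteristic is 4 − 4 = 0, which agrees with 1 − 1 = 0.

H_0 ≅ Z,  H_1 ≅ Z.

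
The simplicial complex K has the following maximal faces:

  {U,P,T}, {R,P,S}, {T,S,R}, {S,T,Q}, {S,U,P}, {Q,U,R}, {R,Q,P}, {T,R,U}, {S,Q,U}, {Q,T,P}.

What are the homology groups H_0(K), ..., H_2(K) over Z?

Take the total order P < Q < R < S < T < U on the vertex set. Then K (dimension 2) consists of the simplices:

  0-simplices (6): P, Q, R, S, T, U
  1-simplices (15): PQ, PR, PS, PT, PU, QR, QS, QT, QU, RS, RT, RU, ST, SU, TU
  2-simplices (10): PQR, PQT, PRS, PSU, PTU, QRU, QST, QSU, RST, RTU

so the chain groups are C_0 ≅ Z^6, C_1 ≅ Z^15, C_2 ≅ Z^10.

The boundary map ∂_1: C_1 → C_0 sends each edge [p,q] (with p < q) to q − p.
This gives a 6×15 integer matrix of rank 5; reducing to Smith normal form yields diagonal entries (1,1,1,1,1).

The boundary map ∂_2: C_2 → C_1 acts by ∂[p,q,r] = [q,r] − [p,r] + [p,q]. For instance
  ∂PQR = QR − PR + PQ,
  ∂PRS = RS − PS + PR.
This gives a 15×10 integer matrix of rank 10; reducing to Smith normal form yields diagonal entries (1,1,1,1,1,1,1,1,1,2).

Reading off H_k = ker ∂_k / im ∂_{k+1}:

  H_0: rank C_0 − rank ∂_1 = 6 − 5 = 1, and the invariant factors of ∂_1 are all 1, so H_0 = Z.
  H_1: rank ker ∂_1 − rank ∂_2 = (15 − 5) − 10 = 0, and ∂_2 has invariant factor 2 > 1, so H_1 = Z/2.
  H_2: rank ker ∂_2 − rank ∂_3 = (10 − 10) − 0 = 0, and there is no ∂_3, so H_2 = 0.

(K is a triangulation of the real projective plane RP^2.)

H_0 ≅ Z,  H_1 ≅ Z/2,  H_2 = 0.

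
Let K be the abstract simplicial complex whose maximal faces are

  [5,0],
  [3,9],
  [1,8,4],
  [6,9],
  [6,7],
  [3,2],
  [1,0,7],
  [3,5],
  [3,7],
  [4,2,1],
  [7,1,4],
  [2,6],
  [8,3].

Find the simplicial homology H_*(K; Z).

H_0 ≅ Z,  H_1 ≅ Z^5,  H_2 = 0.

Take the total order 0 < 1 < 2 < 3 < 4 < 5 < 6 < 7 < 8 < 9 on the vertex set. Then K (dimension 2) consists of the simplices:

  0-simplices (10): [0], [1], [2], [3], [4], [5], [6], [7], [8], [9]
  1-simplices (18): [0,1], [0,5], [0,7], [1,2], [1,4], [1,7], [1,8], [2,3], [2,4], [2,6], [3,5], [3,7], [3,8], [3,9], [4,7], [4,8], [6,7], [6,9]
  2-simplices (4): [0,1,7], [1,2,4], [1,4,7], [1,4,8]

giving chain groups C_0 ≅ Z^10, C_1 ≅ Z^18, C_2 ≅ Z^4.

∂_1: C_1 → C_0 maps an edge to its endpoints' difference, ∂[p,q] = q − p. For instance
  ∂[3,5] = [5] − [3].
This gives a 10×18 integer matrix of rank 9; reducing to Smith normal form yields diagonal entries (1,1,1,1,1,1,1,1,1).

∂_2: C_2 → C_1 acts by ∂[p,q,r] = [q,r] − [p,r] + [p,q]. For instance
  ∂[1,4,8] = [4,8] − [1,8] + [1,4],
  ∂[0,1,7] = [1,7] − [0,7] + [0,1].
This gives a 18×4 integer matrix of rank 4; reducing to Smith normal form yields diagonal entries (1,1,1,1).

From H_k ≅ ker(∂_k) / im(∂_{k+1}) we obtain:

  H_0: rank C_0 − rank ∂_1 = 10 − 9 = 1, and the invariant factors of ∂_1 are all 1, so H_0 = Z.
  H_1: rank ker ∂_1 − rank ∂_2 = (18 − 9) − 4 = 5, and the invariant factors of ∂_2 are all 1, so H_1 = Z^5.
  H_2: rank ker ∂_2 − rank ∂_3 = (4 − 4) − 0 = 0, and there is no ∂_3, so H_2 = 0.

As a check, the Euler characteristic is 10 − 18 + 4 = -4, which agrees with 1 − 5 + 0 = -4.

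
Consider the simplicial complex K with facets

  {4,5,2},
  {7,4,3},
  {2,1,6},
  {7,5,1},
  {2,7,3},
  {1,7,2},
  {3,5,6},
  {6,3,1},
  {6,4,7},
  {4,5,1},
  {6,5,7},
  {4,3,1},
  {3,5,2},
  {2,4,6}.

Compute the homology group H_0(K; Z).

Take the total order 1 < 2 < 3 < 4 < 5 < 6 < 7 on the vertex set. Then K (dimension 2) consists of the simplices:

  0-simplices (7): [1], [2], [3], [4], [5], [6], [7]
  1-simplices (21): [1,2], [1,3], [1,4], [1,5], [1,6], [1,7], [2,3], [2,4], [2,5], [2,6], [2,7], [3,4], [3,5], [3,6], [3,7], [4,5], [4,6], [4,7], [5,6], [5,7], [6,7]
  2-simplices (14): [1,2,6], [1,2,7], [1,3,4], [1,3,6], [1,4,5], [1,5,7], [2,3,5], [2,3,7], [2,4,5], [2,4,6], [3,4,7], [3,5,6], [4,6,7], [5,6,7]

giving chain groups C_0 ≅ Z^7, C_1 ≅ Z^21, C_2 ≅ Z^14.

Boundary ∂_1: C_1 → C_0 is given by ∂[p,q] = [q] − [p]. For instance
  ∂[2,3] = [3] − [2].
This gives a 7×21 integer matrix of rank 6; reducing to Smith normal form yields diagonal entries (1,1,1,1,1,1).

Boundary ∂_2: C_2 → C_1 sends each 2-simplex [p,q,r] to [q,r] − [p,r] + [p,q]. For instance
  ∂[2,4,6] = [4,6] − [2,6] + [2,4],
  ∂[1,2,7] = [2,7] − [1,7] + [1,2].
This gives a 21×14 integer matrix of rank 13; reducing to Smith normal form yields diagonal entries (1,1,1,1,1,1,1,1,1,1,1,1,1).

Now H_k = ker ∂_k / im ∂_{k+1}, so:

  H_0: rank C_0 − rank ∂_1 = 7 − 6 = 1, and the invariant factors of ∂_1 are all 1, so H_0 = Z.

H_0 ≅ Z.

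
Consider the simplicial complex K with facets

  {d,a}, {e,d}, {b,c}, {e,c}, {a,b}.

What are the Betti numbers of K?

K has 5 vertices, 5 edges.
rank ∂_0 = 0, rank ∂_1 = 4 ⇒ b_0 = 5 − 0 − 4 = 1; all invariant factors of ∂_1 are 1 so no torsion. So H_0 ≅ Z.
rank ∂_1 = 4, rank ∂_2 = 0 ⇒ b_1 = 5 − 4 − 0 = 1. So H_1 ≅ Z.

b_0 = 1, b_1 = 1.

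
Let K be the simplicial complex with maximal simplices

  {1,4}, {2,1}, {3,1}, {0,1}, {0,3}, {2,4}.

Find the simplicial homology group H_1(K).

H_1 = Z^2.

Take the total order 0 < 1 < 2 < 3 < 4 on the vertex set. Then K (dimension 1) consists of the simplices:

  0-simplices (5): [0], [1], [2], [3], [4]
  1-simplices (6): [0,1], [0,3], [1,2], [1,3], [1,4], [2,4]

giving chain groups C_0 ≅ Z^5, C_1 ≅ Z^6.

The boundary map ∂_1: C_1 → C_0 sends each edge [p,q] (with p < q) to q − p.
This gives a 5×6 integer matrix of rank 4; reducing to Smith normal form yields diagonal entries (1,1,1,1).

Reading off H_k = ker ∂_k / im ∂_{k+1}:

  H_1: rank ker ∂_1 − rank ∂_2 = (6 − 4) − 0 = 2, and there is no ∂_2, so H_1 = Z^2.

(K is a triangulation of a wedge of 2 circles.)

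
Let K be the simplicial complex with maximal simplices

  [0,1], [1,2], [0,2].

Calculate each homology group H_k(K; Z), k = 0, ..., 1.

K has 3 vertices, 3 edges.
rank ∂_0 = 0, rank ∂_1 = 2 ⇒ b_0 = 3 − 0 − 2 = 1; all invariant factors of ∂_1 are 1 so no torsion. So H_0 = Z.
rank ∂_1 = 2, rank ∂_2 = 0 ⇒ b_1 = 3 − 2 − 0 = 1. So H_1 = Z.

H_0 = Z,  H_1 = Z.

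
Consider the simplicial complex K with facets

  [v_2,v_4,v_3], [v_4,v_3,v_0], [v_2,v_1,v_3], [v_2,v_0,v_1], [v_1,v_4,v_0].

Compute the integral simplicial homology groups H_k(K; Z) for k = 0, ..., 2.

Fix the vertex order v_0 < v_1 < v_2 < v_3 < v_4 and write every simplex with vertices in increasing order. Then dim K = 2 and the simplices of K are:

  0-simplices (5): [v_0], [v_1], [v_2], [v_3], [v_4]
  1-simplices (10): [v_0,v_1], [v_0,v_2], [v_0,v_3], [v_0,v_4], [v_1,v_2], [v_1,v_3], [v_1,v_4], [v_2,v_3], [v_2,v_4], [v_3,v_4]
  2-simplices (5): [v_0,v_1,v_2], [v_0,v_1,v_4], [v_0,v_3,v_4], [v_1,v_2,v_3], [v_2,v_3,v_4]

giving chain groups C_0 ≅ Z^5, C_1 ≅ Z^10, C_2 ≅ Z^5.

The boundary map ∂_1: C_1 → C_0 is given by ∂[p,q] = [q] − [p]. For instance
  ∂[v_3,v_4] = [v_4] − [v_3].
The resulting 5×10 matrix has rank 4, and its Smith normal form has invariant factors (1,1,1,1).

The boundary map ∂_2: C_2 → C_1 acts by ∂[p,q,r] = [q,r] − [p,r] + [p,q]. For instance
  ∂[v_2,v_3,v_4] = [v_3,v_4] − [v_2,v_4] + [v_2,v_3],
  ∂[v_0,v_1,v_4] = [v_1,v_4] − [v_0,v_4] + [v_0,v_1].
This gives a 10×5 integer matrix of rank 5; reducing to Smith normal form yields diagonal entries (1,1,1,1,1).

Computing H_k = (kernel of ∂_k) / (image of ∂_{k+1}):

  H_0: rank C_0 − rank ∂_1 = 5 − 4 = 1, and the invariant factors of ∂_1 are all 1, so H_0 ≅ Z.
  H_1: rank ker ∂_1 − rank ∂_2 = (10 − 4) − 5 = 1, and the invariant factors of ∂_2 are all 1, so H_1 ≅ Z.
  H_2: rank ker ∂_2 − rank ∂_3 = (5 − 5) − 0 = 0, and there is no ∂_3, so H_2 ≅ 0.

As a check, the Euler characteristic is 5 − 10 + 5 = 0, which agrees with 1 − 1 + 0 = 0.

H_0 ≅ Z,  H_1 ≅ Z,  H_2 = 0.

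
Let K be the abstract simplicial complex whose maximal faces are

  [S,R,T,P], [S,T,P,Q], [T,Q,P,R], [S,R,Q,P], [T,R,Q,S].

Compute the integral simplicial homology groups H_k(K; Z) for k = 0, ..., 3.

H_0 = Z,  H_1 = 0,  H_2 = 0,  H_3 = Z.

K has 5 vertices, 10 edges, 10 triangles, 5 3-simplices.
rank ∂_0 = 0, rank ∂_1 = 4 ⇒ b_0 = 5 − 0 − 4 = 1; all invariant factors of ∂_1 are 1 so no torsion. So H_0 = Z.
rank ∂_1 = 4, rank ∂_2 = 6 ⇒ b_1 = 10 − 4 − 6 = 0; all invariant factors of ∂_2 are 1 so no torsion. So H_1 = 0.
rank ∂_2 = 6, rank ∂_3 = 4 ⇒ b_2 = 10 − 6 − 4 = 0; all invariant factors of ∂_3 are 1 so no torsion. So H_2 = 0.
rank ∂_3 = 4, rank ∂_4 = 0 ⇒ b_3 = 5 − 4 − 0 = 1. So H_3 = Z.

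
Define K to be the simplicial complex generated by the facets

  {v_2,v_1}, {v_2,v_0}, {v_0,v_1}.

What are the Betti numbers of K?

b_0 = 1, b_1 = 1.

K has 3 vertices, 3 edges.
rank ∂_0 = 0, rank ∂_1 = 2 ⇒ b_0 = 3 − 0 − 2 = 1; all invariant factors of ∂_1 are 1 so no torsion. So H_0 = Z.
rank ∂_1 = 2, rank ∂_2 = 0 ⇒ b_1 = 3 − 2 − 0 = 1. So H_1 = Z.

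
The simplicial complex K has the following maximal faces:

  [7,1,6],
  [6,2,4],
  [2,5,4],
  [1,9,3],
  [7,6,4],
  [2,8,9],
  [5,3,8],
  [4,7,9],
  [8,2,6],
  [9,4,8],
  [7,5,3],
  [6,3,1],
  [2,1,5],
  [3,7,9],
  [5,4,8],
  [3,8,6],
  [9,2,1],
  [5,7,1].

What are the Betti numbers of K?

b_0 = 1, b_1 = 1, b_2 = 0.

Fix the vertex order 1 < 2 < 3 < 4 < 5 < 6 < 7 < 8 < 9 and write every simplex with vertices in increasing order. Then dim K = 2 and the simplices of K are:

  0-simplices (9): [1], [2], [3], [4], [5], [6], [7], [8], [9]
  1-simplices (27): (27 of them)
  2-simplices (18): [1,2,5], [1,2,9], [1,3,6], [1,3,9], [1,5,7], [1,6,7], [2,4,5], [2,4,6], [2,6,8], [2,8,9], [3,5,7], [3,5,8], [3,6,8], [3,7,9], [4,5,8], [4,6,7], [4,7,9], [4,8,9]

giving chain groups C_0 ≅ Z^9, C_1 ≅ Z^27, C_2 ≅ Z^18.

The boundary map ∂_1: C_1 → C_0 is given by ∂[p,q] = [q] − [p]. For instance
  ∂[2,8] = [8] − [2].
This gives a 9×27 integer matrix of rank 8; reducing to Smith normal form yields diagonal entries (1,1,1,1,1,1,1,1).

∂_2: C_2 → C_1 acts by ∂[p,q,r] = [q,r] − [p,r] + [p,q]. For instance
  ∂[3,7,9] = [7,9] − [3,9] + [3,7],
  ∂[3,5,7] = [5,7] − [3,7] + [3,5].
This gives a 27×18 integer matrix of rank 18; reducing to Smith normal form yields diagonal entries (1,1,1,1,1,1,1,1,1,1,1,1,1,1,1,1,1,2).

Computing H_k = (kernel of ∂_k) / (image of ∂_{k+1}):

  H_0: rank C_0 − rank ∂_1 = 9 − 8 = 1, and the invariant factors of ∂_1 are all 1, so H_0 = Z.
  H_1: rank ker ∂_1 − rank ∂_2 = (27 − 8) − 18 = 1, and ∂_2 has invariant factor 2 > 1, so H_1 = Z ⊕ Z_2.
  H_2: rank ker ∂_2 − rank ∂_3 = (18 − 18) − 0 = 0, and there is no ∂_3, so H_2 = 0.

Hence the Betti numbers are b_0 = 1, b_1 = 1, b_2 = 0.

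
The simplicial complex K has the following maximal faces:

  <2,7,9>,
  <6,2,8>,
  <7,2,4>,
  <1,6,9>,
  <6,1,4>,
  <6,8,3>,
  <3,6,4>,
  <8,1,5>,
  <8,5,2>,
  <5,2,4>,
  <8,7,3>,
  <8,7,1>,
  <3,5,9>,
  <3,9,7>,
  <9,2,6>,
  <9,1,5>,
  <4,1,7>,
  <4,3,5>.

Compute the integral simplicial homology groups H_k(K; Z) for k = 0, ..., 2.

H_0 ≅ Z,  H_1 ≅ Z^2,  H_2 ≅ Z.

Fix the vertex order 1 < 2 < 3 < 4 < 5 < 6 < 7 < 8 < 9 and write every simplex with vertices in increasing order. Then dim K = 2 and the simplices of K are:

  0-simplices (9): [1], [2], [3], [4], [5], [6], [7], [8], [9]
  1-simplices (27): (27 of them)
  2-simplices (18): [1,4,6], [1,4,7], [1,5,8], [1,5,9], [1,6,9], [1,7,8], [2,4,5], [2,4,7], [2,5,8], [2,6,8], [2,6,9], [2,7,9], [3,4,5], [3,4,6], [3,5,9], [3,6,8], [3,7,8], [3,7,9]

giving chain groups C_0 ≅ Z^9, C_1 ≅ Z^27, C_2 ≅ Z^18.

Boundary ∂_1: C_1 → C_0 maps an edge to its endpoints' difference, ∂[p,q] = q − p.
The 9×27 boundary matrix has rank 8 and Smith normal form diag(1,1,1,1,1,1,1,1).

∂_2: C_2 → C_1 maps a triangle to the signed sum of its edges. For instance
  ∂[2,4,7] = [4,7] − [2,7] + [2,4],
  ∂[2,4,5] = [4,5] − [2,5] + [2,4].
This gives a 27×18 integer matrix of rank 17; reducing to Smith normal form yields diagonal entries (1,1,1,1,1,1,1,1,1,1,1,1,1,1,1,1,1).

Computing H_k = (kernel of ∂_k) / (image of ∂_{k+1}):

  H_0: rank C_0 − rank ∂_1 = 9 − 8 = 1, and the invariant factors of ∂_1 are all 1, so H_0 ≅ Z.
  H_1: rank ker ∂_1 − rank ∂_2 = (27 − 8) − 17 = 2, and the invariant factors of ∂_2 are all 1, so H_1 ≅ Z^2.
  H_2: rank ker ∂_2 − rank ∂_3 = (18 − 17) − 0 = 1, and there is no ∂_3, so H_2 ≅ Z.

(K is a triangulation of the torus T^2.)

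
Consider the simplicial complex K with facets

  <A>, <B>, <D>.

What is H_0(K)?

H_0 = Z^3.

Order the vertices as A < B < D. Listing each simplex with vertices in this order, K has dimension 0 with simplices:

  0-simplices (3): A, B, D

Hence C_0 ≅ Z^3.

Reading off H_k = ker ∂_k / im ∂_{k+1}:

  H_0: rank C_0 − rank ∂_1 = 3 − 0 = 3, and there is no ∂_1, so H_0 = Z^3.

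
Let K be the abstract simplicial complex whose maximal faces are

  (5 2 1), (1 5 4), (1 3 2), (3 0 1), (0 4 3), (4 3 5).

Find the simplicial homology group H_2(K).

We work with the vertex ordering 0 < 1 < 2 < 3 < 4 < 5. The simplices of K, each written with vertices in increasing order, are:

  0-simplices (6): [0], [1], [2], [3], [4], [5]
  1-simplices (12): [0,1], [0,3], [0,4], [1,2], [1,3], [1,4], [1,5], [2,3], [2,5], [3,4], [3,5], [4,5]
  2-simplices (6): [0,1,3], [0,3,4], [1,2,3], [1,2,5], [1,4,5], [3,4,5]

giving chain groups C_0 ≅ Z^6, C_1 ≅ Z^12, C_2 ≅ Z^6.

∂_1: C_1 → C_0 maps an edge to its endpoints' difference, ∂[p,q] = q − p.
The resulting 6×12 matrix has rank 5, and its Smith normal form has invariant factors (1,1,1,1,1).

Boundary ∂_2: C_2 → C_1 sends each 2-simplex [p,q,r] to [q,r] − [p,r] + [p,q]. For instance
  ∂[0,1,3] = [1,3] − [0,3] + [0,1],
  ∂[1,2,5] = [2,5] − [1,5] + [1,2].
As a 12×6 matrix over Z this has rank 6, with invariant factors (1,1,1,1,1,1).

Reading off H_k = ker ∂_k / im ∂_{k+1}:

  H_2: rank ker ∂_2 − rank ∂_3 = (6 − 6) − 0 = 0, and there is no ∂_3, so H_2 = 0.

H_2 = 0.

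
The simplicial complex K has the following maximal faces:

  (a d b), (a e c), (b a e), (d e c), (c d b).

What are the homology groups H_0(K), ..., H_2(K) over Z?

Fix the vertex order a < b < c < d < e and write every simplex with vertices in increasing order. Then dim K = 2 and the simplices of K are:

  0-simplices (5): a, b, c, d, e
  1-simplices (10): ab, ac, ad, ae, bc, bd, be, cd, ce, de
  2-simplices (5): abd, abe, ace, bcd, cde

Hence C_0 ≅ Z^5, C_1 ≅ Z^10, C_2 ≅ Z^5.

Boundary ∂_1: C_1 → C_0 maps an edge to its endpoints' difference, ∂[p,q] = q − p. For instance
  ∂be = e − b.
The resulting 5×10 matrix has rank 4, and its Smith normal form has invariant factors (1,1,1,1).

The boundary map ∂_2: C_2 → C_1 sends each 2-simplex [p,q,r] to [q,r] − [p,r] + [p,q]. For instance
  ∂abe = be − ae + ab,
  ∂bcd = cd − bd + bc.
As a 10×5 matrix over Z this has rank 5, with invariant factors (1,1,1,1,1).

Reading off H_k = ker ∂_k / im ∂_{k+1}:

  H_0: rank C_0 − rank ∂_1 = 5 − 4 = 1, and the invariant factors of ∂_1 are all 1, so H_0 = Z.
  H_1: rank ker ∂_1 − rank ∂_2 = (10 − 4) − 5 = 1, and the invariant factors of ∂_2 are all 1, so H_1 = Z.
  H_2: rank ker ∂_2 − rank ∂_3 = (5 − 5) − 0 = 0, and there is no ∂_3, so H_2 = 0.

H_0 ≅ Z,  H_1 ≅ Z,  H_2 = 0.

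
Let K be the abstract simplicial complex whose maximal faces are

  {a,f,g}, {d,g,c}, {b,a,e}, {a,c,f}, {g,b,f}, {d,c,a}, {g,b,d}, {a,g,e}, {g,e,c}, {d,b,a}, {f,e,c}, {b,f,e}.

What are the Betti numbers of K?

Take the total order a < b < c < d < e < f < g on the vertex set. Then K (dimension 2) consists of the simplices:

  0-simplices (7): a, b, c, d, e, f, g
  1-simplices (18): ab, ac, ad, ae, af, ag, bd, be, bf, bg, cd, ce, cf, cg, dg, ef, eg, fg
  2-simplices (12): abd, abe, acd, acf, aeg, afg, bdg, bef, bfg, cdg, cef, ceg

giving chain groups C_0 ≅ Z^7, C_1 ≅ Z^18, C_2 ≅ Z^12.

The boundary map ∂_1: C_1 → C_0 maps an edge to its endpoints' difference, ∂[p,q] = q − p.
The resulting 7×18 matrix has rank 6, and its Smith normal form has invariant factors (1,1,1,1,1,1).

The boundary map ∂_2: C_2 → C_1 sends each 2-simplex [p,q,r] to [q,r] − [p,r] + [p,q]. For instance
  ∂bef = ef − bf + be,
  ∂acf = cf − af + ac.
The 18×12 boundary matrix has rank 12 and Smith normal form diag(1,1,1,1,1,1,1,1,1,1,1,2).

Computing H_k = (kernel of ∂_k) / (image of ∂_{k+1}):

  H_0: rank C_0 − rank ∂_1 = 7 − 6 = 1, and the invariant factors of ∂_1 are all 1, so H_0 ≅ Z.
  H_1: rank ker ∂_1 − rank ∂_2 = (18 − 6) − 12 = 0, and ∂_2 has invariant factor 2 > 1, so H_1 ≅ Z_2.
  H_2: rank ker ∂_2 − rank ∂_3 = (12 − 12) − 0 = 0, and there is no ∂_3, so H_2 ≅ 0.

(K is a triangulation of the real projective plane RP^2.)

Hence the Betti numbers are b_0 = 1, b_1 = 0, b_2 = 0.

b_0 = 1, b_1 = 0, b_2 = 0.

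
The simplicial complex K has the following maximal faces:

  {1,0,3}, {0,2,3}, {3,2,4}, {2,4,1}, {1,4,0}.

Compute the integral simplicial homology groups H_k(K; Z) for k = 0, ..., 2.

H_0 = Z,  H_1 = Z,  H_2 = 0.

We work with the vertex ordering 0 < 1 < 2 < 3 < 4. The simplices of K, each written with vertices in increasing order, are:

  0-simplices (5): [0], [1], [2], [3], [4]
  1-simplices (10): [0,1], [0,2], [0,3], [0,4], [1,2], [1,3], [1,4], [2,3], [2,4], [3,4]
  2-simplices (5): [0,1,3], [0,1,4], [0,2,3], [1,2,4], [2,3,4]

giving chain groups C_0 ≅ Z^5, C_1 ≅ Z^10, C_2 ≅ Z^5.

The boundary map ∂_1: C_1 → C_0 sends each edge [p,q] (with p < q) to q − p. For instance
  ∂[1,4] = [4] − [1].
The 5×10 boundary matrix has rank 4 and Smith normal form diag(1,1,1,1).

Boundary ∂_2: C_2 → C_1 sends each 2-simplex [p,q,r] to [q,r] − [p,r] + [p,q]. For instance
  ∂[0,1,3] = [1,3] − [0,3] + [0,1],
  ∂[0,2,3] = [2,3] − [0,3] + [0,2].
The 10×5 boundary matrix has rank 5 and Smith normal form diag(1,1,1,1,1).

Computing H_k = (kernel of ∂_k) / (image of ∂_{k+1}):

  H_0: rank C_0 − rank ∂_1 = 5 − 4 = 1, and the invariant factors of ∂_1 are all 1, so H_0 = Z.
  H_1: rank ker ∂_1 − rank ∂_2 = (10 − 4) − 5 = 1, and the invariant factors of ∂_2 are all 1, so H_1 = Z.
  H_2: rank ker ∂_2 − rank ∂_3 = (5 − 5) − 0 = 0, and there is no ∂_3, so H_2 = 0.

As a check, the Euler characteristic is 5 − 10 + 5 = 0, which agrees with 1 − 1 + 0 = 0.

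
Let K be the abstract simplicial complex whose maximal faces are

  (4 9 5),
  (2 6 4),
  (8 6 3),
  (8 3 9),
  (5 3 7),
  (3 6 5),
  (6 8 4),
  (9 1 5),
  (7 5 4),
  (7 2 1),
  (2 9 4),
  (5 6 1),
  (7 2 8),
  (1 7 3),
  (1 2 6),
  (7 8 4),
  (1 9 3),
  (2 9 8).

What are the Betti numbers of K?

We work with the vertex ordering 1 < 2 < 3 < 4 < 5 < 6 < 7 < 8 < 9. The simplices of K, each written with vertices in increasing order, are:

  0-simplices (9): [1], [2], [3], [4], [5], [6], [7], [8], [9]
  1-simplices (27): (27 of them)
  2-simplices (18): [1,2,6], [1,2,7], [1,3,7], [1,3,9], [1,5,6], [1,5,9], [2,4,6], [2,4,9], [2,7,8], [2,8,9], [3,5,6], [3,5,7], [3,6,8], [3,8,9], [4,5,7], [4,5,9], [4,6,8], [4,7,8]

Hence C_0 ≅ Z^9, C_1 ≅ Z^27, C_2 ≅ Z^18.

Boundary ∂_1: C_1 → C_0 sends each edge [p,q] (with p < q) to q − p. For instance
  ∂[4,5] = [5] − [4].
This gives a 9×27 integer matrix of rank 8; reducing to Smith normal form yields diagonal entries (1,1,1,1,1,1,1,1).

Boundary ∂_2: C_2 → C_1 acts by ∂[p,q,r] = [q,r] − [p,r] + [p,q]. For instance
  ∂[2,4,6] = [4,6] − [2,6] + [2,4],
  ∂[1,5,6] = [5,6] − [1,6] + [1,5].
The 27×18 boundary matrix has rank 18 and Smith normal form diag(1,1,1,1,1,1,1,1,1,1,1,1,1,1,1,1,1,2).

Computing H_k = (kernel of ∂_k) / (image of ∂_{k+1}):

  H_0: rank C_0 − rank ∂_1 = 9 − 8 = 1, and the invariant factors of ∂_1 are all 1, so H_0 ≅ Z.
  H_1: rank ker ∂_1 − rank ∂_2 = (27 − 8) − 18 = 1, and ∂_2 has invariant factor 2 > 1, so H_1 ≅ Z ⊕ Z/2.
  H_2: rank ker ∂_2 − rank ∂_3 = (18 − 18) − 0 = 0, and there is no ∂_3, so H_2 ≅ 0.

Hence the Betti numbers are b_0 = 1, b_1 = 1, b_2 = 0.

b_0 = 1, b_1 = 1, b_2 = 0.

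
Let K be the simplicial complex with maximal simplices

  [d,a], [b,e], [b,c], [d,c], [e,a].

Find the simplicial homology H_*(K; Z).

K has 5 vertices, 5 edges.
rank ∂_0 = 0, rank ∂_1 = 4 ⇒ b_0 = 5 − 0 − 4 = 1; all invariant factors of ∂_1 are 1 so no torsion. So H_0 ≅ Z.
rank ∂_1 = 4, rank ∂_2 = 0 ⇒ b_1 = 5 − 4 − 0 = 1. So H_1 ≅ Z.

H_0 ≅ Z,  H_1 ≅ Z.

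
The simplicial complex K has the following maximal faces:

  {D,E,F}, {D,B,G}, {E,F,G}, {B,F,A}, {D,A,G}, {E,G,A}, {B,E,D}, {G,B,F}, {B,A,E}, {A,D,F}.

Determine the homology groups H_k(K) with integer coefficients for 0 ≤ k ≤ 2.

We work with the vertex ordering A < B < D < E < F < G. The simplices of K, each written with vertices in increasing order, are:

  0-simplices (6): A, B, D, E, F, G
  1-simplices (15): AB, AD, AE, AF, AG, BD, BE, BF, BG, DE, DF, DG, EF, EG, FG
  2-simplices (10): ABE, ABF, ADF, ADG, AEG, BDE, BDG, BFG, DEF, EFG

so the chain groups are C_0 ≅ Z^6, C_1 ≅ Z^15, C_2 ≅ Z^10.

Boundary ∂_1: C_1 → C_0 sends each edge [p,q] (with p < q) to q − p. For instance
  ∂BG = G − B.
As a 6×15 matrix over Z this has rank 5, with invariant factors (1,1,1,1,1).

The boundary map ∂_2: C_2 → C_1 acts by ∂[p,q,r] = [q,r] − [p,r] + [p,q]. For instance
  ∂BDE = DE − BE + BD,
  ∂ADF = DF − AF + AD.
The resulting 15×10 matrix has rank 10, and its Smith normal form has invariant factors (1,1,1,1,1,1,1,1,1,2).

From H_k ≅ ker(∂_k) / im(∂_{k+1}) we obtain:

  H_0: rank C_0 − rank ∂_1 = 6 − 5 = 1, and the invariant factors of ∂_1 are all 1, so H_0 ≅ Z.
  H_1: rank ker ∂_1 − rank ∂_2 = (15 − 5) − 10 = 0, and ∂_2 has invariant factor 2 > 1, so H_1 ≅ Z_2.
  H_2: rank ker ∂_2 − rank ∂_3 = (10 − 10) − 0 = 0, and there is no ∂_3, so H_2 ≅ 0.

As a check, the Euler characteristic is 6 − 15 + 10 = 1, which agrees with 1 − 0 + 0 = 1.

H_0 = Z,  H_1 = Z_2,  H_2 = 0.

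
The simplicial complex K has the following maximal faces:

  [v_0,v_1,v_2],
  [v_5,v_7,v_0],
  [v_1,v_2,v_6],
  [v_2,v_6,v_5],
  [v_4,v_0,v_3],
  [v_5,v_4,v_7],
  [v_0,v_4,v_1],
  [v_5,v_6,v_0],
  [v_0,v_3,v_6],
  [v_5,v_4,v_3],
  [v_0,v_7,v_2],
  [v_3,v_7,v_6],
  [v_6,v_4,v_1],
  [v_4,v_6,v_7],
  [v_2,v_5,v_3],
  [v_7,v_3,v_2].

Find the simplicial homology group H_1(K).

Fix the vertex order v_0 < v_1 < v_2 < v_3 < v_4 < v_5 < v_6 < v_7 and write every simplex with vertices in increasing order. Then dim K = 2 and the simplices of K are:

  0-simplices (8): [v_0], [v_1], [v_2], [v_3], [v_4], [v_5], [v_6], [v_7]
  1-simplices (24): (24 of them)
  2-simplices (16): (16 of them)

giving chain groups C_0 ≅ Z^8, C_1 ≅ Z^24, C_2 ≅ Z^16.

∂_1: C_1 → C_0 is given by ∂[p,q] = [q] − [p].
As a 8×24 matrix over Z this has rank 7, with invariant factors (1,1,1,1,1,1,1).

Boundary ∂_2: C_2 → C_1 sends each 2-simplex [p,q,r] to [q,r] − [p,r] + [p,q]. For instance
  ∂[v_0,v_5,v_6] = [v_5,v_6] − [v_0,v_6] + [v_0,v_5],
  ∂[v_0,v_3,v_4] = [v_3,v_4] − [v_0,v_4] + [v_0,v_3].
The 24×16 boundary matrix has rank 15 and Smith normal form diag(1,1,1,1,1,1,1,1,1,1,1,1,1,1,1).

Now H_k = ker ∂_k / im ∂_{k+1}, so:

  H_1: rank ker ∂_1 − rank ∂_2 = (24 − 7) − 15 = 2, and the invariant factors of ∂_2 are all 1, so H_1 = Z^2.

H_1 = Z^2.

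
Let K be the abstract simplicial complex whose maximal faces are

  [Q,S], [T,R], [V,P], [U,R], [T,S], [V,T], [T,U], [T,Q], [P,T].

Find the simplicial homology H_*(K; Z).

We work with the vertex ordering P < Q < R < S < T < U < V. The simplices of K, each written with vertices in increasing order, are:

  0-simplices (7): P, Q, R, S, T, U, V
  1-simplices (9): PT, PV, QS, QT, RT, RU, ST, TU, TV

Hence C_0 ≅ Z^7, C_1 ≅ Z^9.

The boundary map ∂_1: C_1 → C_0 maps an edge to its endpoints' difference, ∂[p,q] = q − p. For instance
  ∂TU = U − T.
As a 7×9 matrix over Z this has rank 6, with invariant factors (1,1,1,1,1,1).

Reading off H_k = ker ∂_k / im ∂_{k+1}:

  H_0: rank C_0 − rank ∂_1 = 7 − 6 = 1, and the invariant factors of ∂_1 are all 1, so H_0 = Z.
  H_1: rank ker ∂_1 − rank ∂_2 = (9 − 6) − 0 = 3, and there is no ∂_2, so H_1 = Z^3.

As a check, the Euler characteristic is 7 − 9 = -2, which agrees with 1 − 3 = -2.

H_0 = Z,  H_1 = Z^3.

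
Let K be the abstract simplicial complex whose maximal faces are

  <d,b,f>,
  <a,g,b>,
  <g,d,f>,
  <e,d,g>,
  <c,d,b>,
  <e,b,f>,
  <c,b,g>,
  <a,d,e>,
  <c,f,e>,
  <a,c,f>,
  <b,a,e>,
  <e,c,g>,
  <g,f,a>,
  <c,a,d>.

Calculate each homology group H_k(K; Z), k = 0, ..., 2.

H_0 = Z,  H_1 = Z^2,  H_2 = Z.

Take the total order a < b < c < d < e < f < g on the vertex set. Then K (dimension 2) consists of the simplices:

  0-simplices (7): a, b, c, d, e, f, g
  1-simplices (21): ab, ac, ad, ae, af, ag, bc, bd, be, bf, bg, cd, ce, cf, cg, de, df, dg, ef, eg, fg
  2-simplices (14): abe, abg, acd, acf, ade, afg, bcd, bcg, bdf, bef, cef, ceg, deg, dfg

so the chain groups are C_0 ≅ Z^7, C_1 ≅ Z^21, C_2 ≅ Z^14.

Boundary ∂_1: C_1 → C_0 maps an edge to its endpoints' difference, ∂[p,q] = q − p.
This gives a 7×21 integer matrix of rank 6; reducing to Smith normal form yields diagonal entries (1,1,1,1,1,1).

The boundary map ∂_2: C_2 → C_1 acts by ∂[p,q,r] = [q,r] − [p,r] + [p,q]. For instance
  ∂bdf = df − bf + bd,
  ∂afg = fg − ag + af.
As a 21×14 matrix over Z this has rank 13, with invariant factors (1,1,1,1,1,1,1,1,1,1,1,1,1).

From H_k ≅ ker(∂_k) / im(∂_{k+1}) we obtain:

  H_0: rank C_0 − rank ∂_1 = 7 − 6 = 1, and the invariant factors of ∂_1 are all 1, so H_0 ≅ Z.
  H_1: rank ker ∂_1 − rank ∂_2 = (21 − 6) − 13 = 2, and the invariant factors of ∂_2 are all 1, so H_1 ≅ Z^2.
  H_2: rank ker ∂_2 − rank ∂_3 = (14 − 13) − 0 = 1, and there is no ∂_3, so H_2 ≅ Z.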